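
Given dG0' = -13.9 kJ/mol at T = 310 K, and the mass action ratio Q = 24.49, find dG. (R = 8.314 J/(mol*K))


dG = dG0' + RT * ln(Q) / 1000
dG = -13.9 + 8.314 * 310 * ln(24.49) / 1000
dG = -5.657 kJ/mol

-5.657 kJ/mol


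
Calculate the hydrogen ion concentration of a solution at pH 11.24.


[H+] = 10^(-pH)
[H+] = 10^(-11.24)
[H+] = 5.754e-12 M

5.754e-12 M


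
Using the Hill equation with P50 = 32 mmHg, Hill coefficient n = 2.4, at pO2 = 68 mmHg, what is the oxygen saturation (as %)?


Y = pO2^n / (P50^n + pO2^n)
Y = 68^2.4 / (32^2.4 + 68^2.4)
Y = 85.92%

85.92%


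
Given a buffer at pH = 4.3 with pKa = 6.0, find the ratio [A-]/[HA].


[A-]/[HA] = 10^(pH - pKa)
= 10^(4.3 - 6.0)
= 0.02

0.02


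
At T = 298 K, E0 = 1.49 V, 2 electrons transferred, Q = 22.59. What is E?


E = E0 - (RT/nF) * ln(Q)
E = 1.49 - (8.314 * 298 / (2 * 96485)) * ln(22.59)
E = 1.45 V

1.45 V


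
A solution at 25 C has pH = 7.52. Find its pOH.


pOH = 14 - pH
pOH = 14 - 7.52
pOH = 6.48

6.48


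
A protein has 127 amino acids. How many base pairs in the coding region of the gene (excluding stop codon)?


Each amino acid = 1 codon = 3 bp
bp = 127 * 3 = 381 bp

381 bp


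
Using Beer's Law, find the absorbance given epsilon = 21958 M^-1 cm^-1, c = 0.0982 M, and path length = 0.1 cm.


A = epsilon * c * l
A = 21958 * 0.0982 * 0.1
A = 215.6276

215.6276


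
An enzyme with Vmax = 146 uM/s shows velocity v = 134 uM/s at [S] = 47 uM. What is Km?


Km = [S] * (Vmax - v) / v
Km = 47 * (146 - 134) / 134
Km = 4.209 uM

4.209 uM


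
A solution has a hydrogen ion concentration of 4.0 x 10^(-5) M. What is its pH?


pH = -log10([H+])
pH = -log10(4.0 x 10^(-5))
pH = 4.3979

4.3979


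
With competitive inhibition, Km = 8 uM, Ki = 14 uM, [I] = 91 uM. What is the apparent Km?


Km_app = Km * (1 + [I]/Ki)
Km_app = 8 * (1 + 91/14)
Km_app = 60.0 uM

60.0 uM


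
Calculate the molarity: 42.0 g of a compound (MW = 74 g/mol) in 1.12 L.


C = (mass / MW) / volume
C = (42.0 / 74) / 1.12
C = 0.5068 M

0.5068 M


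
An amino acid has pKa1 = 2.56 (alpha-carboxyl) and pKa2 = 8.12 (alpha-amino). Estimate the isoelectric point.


pI = (pKa1 + pKa2) / 2
pI = (2.56 + 8.12) / 2
pI = 5.34

5.34


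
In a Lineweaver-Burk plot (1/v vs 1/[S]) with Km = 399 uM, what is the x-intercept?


x-intercept = -1/Km
= -1/399
= -0.0025 1/uM

-0.0025 1/uM


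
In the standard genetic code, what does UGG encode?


Standard genetic code lookup.
Codon UGG -> Trp

Trp


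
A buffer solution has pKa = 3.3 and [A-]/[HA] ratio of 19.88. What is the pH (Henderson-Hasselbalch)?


pH = pKa + log10([A-]/[HA])
pH = 3.3 + log10(19.88)
pH = 4.5984

4.5984


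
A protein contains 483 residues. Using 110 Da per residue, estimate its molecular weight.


MW = n_residues * 110 Da
MW = 483 * 110
MW = 53130 Da

53130 Da


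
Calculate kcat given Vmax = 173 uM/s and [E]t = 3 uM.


kcat = Vmax / [E]t
kcat = 173 / 3
kcat = 57.6667 s^-1

57.6667 s^-1


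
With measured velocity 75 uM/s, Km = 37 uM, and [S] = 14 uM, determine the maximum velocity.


Vmax = v * (Km + [S]) / [S]
Vmax = 75 * (37 + 14) / 14
Vmax = 273.2143 uM/s

273.2143 uM/s


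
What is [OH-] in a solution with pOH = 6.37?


[OH-] = 10^(-pOH)
[OH-] = 10^(-6.37)
[OH-] = 4.266e-07 M

4.266e-07 M


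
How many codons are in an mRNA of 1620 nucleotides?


codons = nucleotides / 3
codons = 1620 / 3 = 540

540


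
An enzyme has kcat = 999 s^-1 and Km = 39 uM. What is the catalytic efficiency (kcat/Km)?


Catalytic efficiency = kcat / Km
= 999 / 39
= 25.6154 uM^-1*s^-1

25.6154 uM^-1*s^-1


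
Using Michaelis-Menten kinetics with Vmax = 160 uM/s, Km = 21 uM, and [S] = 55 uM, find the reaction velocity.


v = Vmax * [S] / (Km + [S])
v = 160 * 55 / (21 + 55)
v = 115.7895 uM/s

115.7895 uM/s


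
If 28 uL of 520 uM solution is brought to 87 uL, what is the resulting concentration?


C2 = C1 * V1 / V2
C2 = 520 * 28 / 87
C2 = 167.3563 uM

167.3563 uM


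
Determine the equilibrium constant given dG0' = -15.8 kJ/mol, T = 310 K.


Keq = exp(-dG0 * 1000 / (R * T))
Keq = exp(-(-15.8) * 1000 / (8.314 * 310))
Keq = 459.5977

459.5977


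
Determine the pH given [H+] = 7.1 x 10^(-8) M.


pH = -log10([H+])
pH = -log10(7.1 x 10^(-8))
pH = 7.1487

7.1487


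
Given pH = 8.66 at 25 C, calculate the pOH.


pOH = 14 - pH
pOH = 14 - 8.66
pOH = 5.34

5.34


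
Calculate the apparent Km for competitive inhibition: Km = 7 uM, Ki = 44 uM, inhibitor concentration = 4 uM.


Km_app = Km * (1 + [I]/Ki)
Km_app = 7 * (1 + 4/44)
Km_app = 7.6364 uM

7.6364 uM


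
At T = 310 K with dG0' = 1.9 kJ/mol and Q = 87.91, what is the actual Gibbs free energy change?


dG = dG0' + RT * ln(Q) / 1000
dG = 1.9 + 8.314 * 310 * ln(87.91) / 1000
dG = 13.437 kJ/mol

13.437 kJ/mol


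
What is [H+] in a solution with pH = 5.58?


[H+] = 10^(-pH)
[H+] = 10^(-5.58)
[H+] = 2.630e-06 M

2.630e-06 M


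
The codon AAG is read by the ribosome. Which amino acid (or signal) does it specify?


Standard genetic code lookup.
Codon AAG -> Lys

Lys


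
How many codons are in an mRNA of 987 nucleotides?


codons = nucleotides / 3
codons = 987 / 3 = 329

329


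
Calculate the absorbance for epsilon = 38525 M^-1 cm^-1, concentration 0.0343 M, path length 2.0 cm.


A = epsilon * c * l
A = 38525 * 0.0343 * 2.0
A = 2642.815

2642.815


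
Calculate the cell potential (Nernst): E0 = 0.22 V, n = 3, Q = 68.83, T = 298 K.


E = E0 - (RT/nF) * ln(Q)
E = 0.22 - (8.314 * 298 / (3 * 96485)) * ln(68.83)
E = 0.1838 V

0.1838 V


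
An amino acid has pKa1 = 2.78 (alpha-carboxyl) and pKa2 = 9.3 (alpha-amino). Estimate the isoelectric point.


pI = (pKa1 + pKa2) / 2
pI = (2.78 + 9.3) / 2
pI = 6.04

6.04


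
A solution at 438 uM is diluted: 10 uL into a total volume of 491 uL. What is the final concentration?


C2 = C1 * V1 / V2
C2 = 438 * 10 / 491
C2 = 8.9206 uM

8.9206 uM


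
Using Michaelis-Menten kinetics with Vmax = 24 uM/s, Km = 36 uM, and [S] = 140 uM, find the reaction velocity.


v = Vmax * [S] / (Km + [S])
v = 24 * 140 / (36 + 140)
v = 19.0909 uM/s

19.0909 uM/s


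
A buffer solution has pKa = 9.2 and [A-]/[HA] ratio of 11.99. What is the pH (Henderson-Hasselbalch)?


pH = pKa + log10([A-]/[HA])
pH = 9.2 + log10(11.99)
pH = 10.2788

10.2788


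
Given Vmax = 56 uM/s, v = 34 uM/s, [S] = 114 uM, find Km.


Km = [S] * (Vmax - v) / v
Km = 114 * (56 - 34) / 34
Km = 73.7647 uM

73.7647 uM


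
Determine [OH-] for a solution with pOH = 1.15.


[OH-] = 10^(-pOH)
[OH-] = 10^(-1.15)
[OH-] = 0.0708 M

0.0708 M


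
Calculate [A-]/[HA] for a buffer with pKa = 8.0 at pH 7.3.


[A-]/[HA] = 10^(pH - pKa)
= 10^(7.3 - 8.0)
= 0.1995

0.1995


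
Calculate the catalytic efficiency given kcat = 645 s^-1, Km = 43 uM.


Catalytic efficiency = kcat / Km
= 645 / 43
= 15.0 uM^-1*s^-1

15.0 uM^-1*s^-1


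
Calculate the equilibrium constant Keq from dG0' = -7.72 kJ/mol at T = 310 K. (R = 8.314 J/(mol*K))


Keq = exp(-dG0 * 1000 / (R * T))
Keq = exp(-(-7.72) * 1000 / (8.314 * 310))
Keq = 19.9921

19.9921


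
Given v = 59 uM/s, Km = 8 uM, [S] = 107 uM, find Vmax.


Vmax = v * (Km + [S]) / [S]
Vmax = 59 * (8 + 107) / 107
Vmax = 63.4112 uM/s

63.4112 uM/s


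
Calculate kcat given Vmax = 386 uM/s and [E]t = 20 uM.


kcat = Vmax / [E]t
kcat = 386 / 20
kcat = 19.3 s^-1

19.3 s^-1


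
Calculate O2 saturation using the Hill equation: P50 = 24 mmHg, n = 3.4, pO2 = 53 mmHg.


Y = pO2^n / (P50^n + pO2^n)
Y = 53^3.4 / (24^3.4 + 53^3.4)
Y = 93.66%

93.66%


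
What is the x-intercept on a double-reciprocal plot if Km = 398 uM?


x-intercept = -1/Km
= -1/398
= -0.0025 1/uM

-0.0025 1/uM


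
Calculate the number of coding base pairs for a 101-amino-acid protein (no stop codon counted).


Each amino acid = 1 codon = 3 bp
bp = 101 * 3 = 303 bp

303 bp


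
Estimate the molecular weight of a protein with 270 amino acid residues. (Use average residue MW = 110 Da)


MW = n_residues * 110 Da
MW = 270 * 110
MW = 29700 Da

29700 Da


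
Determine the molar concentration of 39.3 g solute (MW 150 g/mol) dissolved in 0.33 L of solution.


C = (mass / MW) / volume
C = (39.3 / 150) / 0.33
C = 0.7939 M

0.7939 M


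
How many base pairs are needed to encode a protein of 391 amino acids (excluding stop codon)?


Each amino acid = 1 codon = 3 bp
bp = 391 * 3 = 1173 bp

1173 bp


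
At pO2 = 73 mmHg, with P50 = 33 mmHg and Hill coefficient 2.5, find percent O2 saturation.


Y = pO2^n / (P50^n + pO2^n)
Y = 73^2.5 / (33^2.5 + 73^2.5)
Y = 87.92%

87.92%


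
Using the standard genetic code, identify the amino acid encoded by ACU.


Standard genetic code lookup.
Codon ACU -> Thr

Thr


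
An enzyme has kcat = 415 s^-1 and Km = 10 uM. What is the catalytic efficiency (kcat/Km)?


Catalytic efficiency = kcat / Km
= 415 / 10
= 41.5 uM^-1*s^-1

41.5 uM^-1*s^-1


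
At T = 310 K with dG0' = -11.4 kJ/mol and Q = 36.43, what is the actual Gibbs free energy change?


dG = dG0' + RT * ln(Q) / 1000
dG = -11.4 + 8.314 * 310 * ln(36.43) / 1000
dG = -2.1335 kJ/mol

-2.1335 kJ/mol


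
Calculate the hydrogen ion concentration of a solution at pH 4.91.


[H+] = 10^(-pH)
[H+] = 10^(-4.91)
[H+] = 1.230e-05 M

1.230e-05 M


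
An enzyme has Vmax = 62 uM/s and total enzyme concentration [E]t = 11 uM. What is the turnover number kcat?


kcat = Vmax / [E]t
kcat = 62 / 11
kcat = 5.6364 s^-1

5.6364 s^-1


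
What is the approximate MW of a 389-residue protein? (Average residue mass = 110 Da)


MW = n_residues * 110 Da
MW = 389 * 110
MW = 42790 Da

42790 Da


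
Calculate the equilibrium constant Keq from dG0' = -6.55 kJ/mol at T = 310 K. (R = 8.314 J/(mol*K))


Keq = exp(-dG0 * 1000 / (R * T))
Keq = exp(-(-6.55) * 1000 / (8.314 * 310))
Keq = 12.6972

12.6972


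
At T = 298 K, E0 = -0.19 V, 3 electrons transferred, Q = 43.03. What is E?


E = E0 - (RT/nF) * ln(Q)
E = -0.19 - (8.314 * 298 / (3 * 96485)) * ln(43.03)
E = -0.2222 V

-0.2222 V


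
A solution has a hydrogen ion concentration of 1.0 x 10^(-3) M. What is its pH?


pH = -log10([H+])
pH = -log10(1.0 x 10^(-3))
pH = 3.0

3.0


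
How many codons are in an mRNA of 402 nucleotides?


codons = nucleotides / 3
codons = 402 / 3 = 134

134


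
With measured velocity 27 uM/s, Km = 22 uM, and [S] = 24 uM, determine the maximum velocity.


Vmax = v * (Km + [S]) / [S]
Vmax = 27 * (22 + 24) / 24
Vmax = 51.75 uM/s

51.75 uM/s


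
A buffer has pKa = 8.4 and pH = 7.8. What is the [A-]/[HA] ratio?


[A-]/[HA] = 10^(pH - pKa)
= 10^(7.8 - 8.4)
= 0.2512

0.2512


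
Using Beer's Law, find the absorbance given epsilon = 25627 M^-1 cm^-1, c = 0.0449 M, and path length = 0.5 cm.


A = epsilon * c * l
A = 25627 * 0.0449 * 0.5
A = 575.3261

575.3261


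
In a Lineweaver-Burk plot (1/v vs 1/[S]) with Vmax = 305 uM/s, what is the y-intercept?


y-intercept = 1/Vmax
= 1/305
= 0.0033 s/uM

0.0033 s/uM


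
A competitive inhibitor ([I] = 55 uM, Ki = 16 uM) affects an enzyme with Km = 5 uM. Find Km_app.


Km_app = Km * (1 + [I]/Ki)
Km_app = 5 * (1 + 55/16)
Km_app = 22.1875 uM

22.1875 uM


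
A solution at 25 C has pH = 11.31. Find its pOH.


pOH = 14 - pH
pOH = 14 - 11.31
pOH = 2.69

2.69


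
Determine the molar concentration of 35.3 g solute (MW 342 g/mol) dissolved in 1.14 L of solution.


C = (mass / MW) / volume
C = (35.3 / 342) / 1.14
C = 0.0905 M

0.0905 M


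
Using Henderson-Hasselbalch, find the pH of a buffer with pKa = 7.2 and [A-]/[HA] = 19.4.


pH = pKa + log10([A-]/[HA])
pH = 7.2 + log10(19.4)
pH = 8.4878

8.4878


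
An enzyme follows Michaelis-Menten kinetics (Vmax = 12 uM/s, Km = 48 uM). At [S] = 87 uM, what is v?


v = Vmax * [S] / (Km + [S])
v = 12 * 87 / (48 + 87)
v = 7.7333 uM/s

7.7333 uM/s


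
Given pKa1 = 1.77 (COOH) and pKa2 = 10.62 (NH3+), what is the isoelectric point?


pI = (pKa1 + pKa2) / 2
pI = (1.77 + 10.62) / 2
pI = 6.195

6.195


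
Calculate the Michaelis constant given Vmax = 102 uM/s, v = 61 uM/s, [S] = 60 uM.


Km = [S] * (Vmax - v) / v
Km = 60 * (102 - 61) / 61
Km = 40.3279 uM

40.3279 uM


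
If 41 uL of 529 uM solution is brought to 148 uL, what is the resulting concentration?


C2 = C1 * V1 / V2
C2 = 529 * 41 / 148
C2 = 146.5473 uM

146.5473 uM


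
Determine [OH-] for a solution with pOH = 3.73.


[OH-] = 10^(-pOH)
[OH-] = 10^(-3.73)
[OH-] = 1.862e-04 M

1.862e-04 M


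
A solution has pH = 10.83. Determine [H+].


[H+] = 10^(-pH)
[H+] = 10^(-10.83)
[H+] = 1.479e-11 M

1.479e-11 M


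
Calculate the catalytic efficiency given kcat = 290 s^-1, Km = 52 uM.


Catalytic efficiency = kcat / Km
= 290 / 52
= 5.5769 uM^-1*s^-1

5.5769 uM^-1*s^-1


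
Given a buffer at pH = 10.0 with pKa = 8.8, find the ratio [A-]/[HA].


[A-]/[HA] = 10^(pH - pKa)
= 10^(10.0 - 8.8)
= 15.8489

15.8489


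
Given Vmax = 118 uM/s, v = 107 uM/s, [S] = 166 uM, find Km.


Km = [S] * (Vmax - v) / v
Km = 166 * (118 - 107) / 107
Km = 17.0654 uM

17.0654 uM


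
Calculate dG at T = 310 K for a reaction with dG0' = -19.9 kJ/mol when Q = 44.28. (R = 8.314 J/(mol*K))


dG = dG0' + RT * ln(Q) / 1000
dG = -19.9 + 8.314 * 310 * ln(44.28) / 1000
dG = -10.1305 kJ/mol

-10.1305 kJ/mol


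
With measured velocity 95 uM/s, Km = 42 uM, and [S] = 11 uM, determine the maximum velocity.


Vmax = v * (Km + [S]) / [S]
Vmax = 95 * (42 + 11) / 11
Vmax = 457.7273 uM/s

457.7273 uM/s


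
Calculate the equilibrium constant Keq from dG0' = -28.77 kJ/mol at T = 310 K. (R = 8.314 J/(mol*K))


Keq = exp(-dG0 * 1000 / (R * T))
Keq = exp(-(-28.77) * 1000 / (8.314 * 310))
Keq = 70450.9211

70450.9211


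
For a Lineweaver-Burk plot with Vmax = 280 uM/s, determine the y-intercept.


y-intercept = 1/Vmax
= 1/280
= 0.0036 s/uM

0.0036 s/uM


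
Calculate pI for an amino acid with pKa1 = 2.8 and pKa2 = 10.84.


pI = (pKa1 + pKa2) / 2
pI = (2.8 + 10.84) / 2
pI = 6.82

6.82


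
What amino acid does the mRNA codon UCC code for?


Standard genetic code lookup.
Codon UCC -> Ser

Ser


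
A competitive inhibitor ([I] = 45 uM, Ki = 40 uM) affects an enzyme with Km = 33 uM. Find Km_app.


Km_app = Km * (1 + [I]/Ki)
Km_app = 33 * (1 + 45/40)
Km_app = 70.125 uM

70.125 uM


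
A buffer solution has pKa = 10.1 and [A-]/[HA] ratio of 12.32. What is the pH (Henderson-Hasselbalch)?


pH = pKa + log10([A-]/[HA])
pH = 10.1 + log10(12.32)
pH = 11.1906

11.1906


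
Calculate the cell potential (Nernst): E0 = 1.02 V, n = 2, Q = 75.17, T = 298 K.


E = E0 - (RT/nF) * ln(Q)
E = 1.02 - (8.314 * 298 / (2 * 96485)) * ln(75.17)
E = 0.9645 V

0.9645 V


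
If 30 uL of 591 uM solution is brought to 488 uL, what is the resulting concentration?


C2 = C1 * V1 / V2
C2 = 591 * 30 / 488
C2 = 36.332 uM

36.332 uM


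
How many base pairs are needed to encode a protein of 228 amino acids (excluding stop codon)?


Each amino acid = 1 codon = 3 bp
bp = 228 * 3 = 684 bp

684 bp


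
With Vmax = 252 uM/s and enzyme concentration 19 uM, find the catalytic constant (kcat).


kcat = Vmax / [E]t
kcat = 252 / 19
kcat = 13.2632 s^-1

13.2632 s^-1


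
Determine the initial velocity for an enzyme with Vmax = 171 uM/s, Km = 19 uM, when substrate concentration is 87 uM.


v = Vmax * [S] / (Km + [S])
v = 171 * 87 / (19 + 87)
v = 140.3491 uM/s

140.3491 uM/s


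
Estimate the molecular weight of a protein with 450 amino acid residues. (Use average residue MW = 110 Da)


MW = n_residues * 110 Da
MW = 450 * 110
MW = 49500 Da

49500 Da


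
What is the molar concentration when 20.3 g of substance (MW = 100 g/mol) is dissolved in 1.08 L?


C = (mass / MW) / volume
C = (20.3 / 100) / 1.08
C = 0.188 M

0.188 M


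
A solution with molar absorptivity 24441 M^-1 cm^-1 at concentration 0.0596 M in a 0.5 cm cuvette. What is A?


A = epsilon * c * l
A = 24441 * 0.0596 * 0.5
A = 728.3418

728.3418


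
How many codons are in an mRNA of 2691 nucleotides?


codons = nucleotides / 3
codons = 2691 / 3 = 897

897


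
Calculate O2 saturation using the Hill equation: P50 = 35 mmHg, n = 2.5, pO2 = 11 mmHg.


Y = pO2^n / (P50^n + pO2^n)
Y = 11^2.5 / (35^2.5 + 11^2.5)
Y = 5.25%

5.25%


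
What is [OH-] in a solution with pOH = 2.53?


[OH-] = 10^(-pOH)
[OH-] = 10^(-2.53)
[OH-] = 0.003 M

0.003 M


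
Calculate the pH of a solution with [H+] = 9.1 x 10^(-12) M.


pH = -log10([H+])
pH = -log10(9.1 x 10^(-12))
pH = 11.041

11.041


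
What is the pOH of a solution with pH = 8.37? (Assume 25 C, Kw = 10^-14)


pOH = 14 - pH
pOH = 14 - 8.37
pOH = 5.63

5.63


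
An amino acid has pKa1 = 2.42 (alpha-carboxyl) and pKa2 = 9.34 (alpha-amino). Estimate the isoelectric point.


pI = (pKa1 + pKa2) / 2
pI = (2.42 + 9.34) / 2
pI = 5.88

5.88


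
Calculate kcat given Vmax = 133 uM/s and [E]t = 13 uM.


kcat = Vmax / [E]t
kcat = 133 / 13
kcat = 10.2308 s^-1

10.2308 s^-1


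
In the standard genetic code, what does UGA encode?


Standard genetic code lookup.
Codon UGA -> Stop

Stop


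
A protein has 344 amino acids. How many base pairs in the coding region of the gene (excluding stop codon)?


Each amino acid = 1 codon = 3 bp
bp = 344 * 3 = 1032 bp

1032 bp


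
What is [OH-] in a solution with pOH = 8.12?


[OH-] = 10^(-pOH)
[OH-] = 10^(-8.12)
[OH-] = 7.586e-09 M

7.586e-09 M


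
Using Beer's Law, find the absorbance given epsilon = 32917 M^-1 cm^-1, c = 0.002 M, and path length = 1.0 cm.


A = epsilon * c * l
A = 32917 * 0.002 * 1.0
A = 65.834

65.834


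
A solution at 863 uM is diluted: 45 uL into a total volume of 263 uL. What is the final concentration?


C2 = C1 * V1 / V2
C2 = 863 * 45 / 263
C2 = 147.6616 uM

147.6616 uM


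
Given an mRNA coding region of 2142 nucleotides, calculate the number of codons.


codons = nucleotides / 3
codons = 2142 / 3 = 714

714


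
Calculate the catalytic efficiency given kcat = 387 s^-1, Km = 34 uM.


Catalytic efficiency = kcat / Km
= 387 / 34
= 11.3824 uM^-1*s^-1

11.3824 uM^-1*s^-1


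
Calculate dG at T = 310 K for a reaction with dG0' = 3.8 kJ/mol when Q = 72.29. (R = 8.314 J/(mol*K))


dG = dG0' + RT * ln(Q) / 1000
dG = 3.8 + 8.314 * 310 * ln(72.29) / 1000
dG = 14.8328 kJ/mol

14.8328 kJ/mol


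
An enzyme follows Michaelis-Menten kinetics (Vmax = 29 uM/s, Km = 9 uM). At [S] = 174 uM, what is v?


v = Vmax * [S] / (Km + [S])
v = 29 * 174 / (9 + 174)
v = 27.5738 uM/s

27.5738 uM/s


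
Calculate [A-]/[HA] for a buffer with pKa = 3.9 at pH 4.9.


[A-]/[HA] = 10^(pH - pKa)
= 10^(4.9 - 3.9)
= 10.0

10.0


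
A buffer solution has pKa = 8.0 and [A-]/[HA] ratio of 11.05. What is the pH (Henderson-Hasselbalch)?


pH = pKa + log10([A-]/[HA])
pH = 8.0 + log10(11.05)
pH = 9.0434

9.0434


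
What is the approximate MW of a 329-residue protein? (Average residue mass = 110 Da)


MW = n_residues * 110 Da
MW = 329 * 110
MW = 36190 Da

36190 Da


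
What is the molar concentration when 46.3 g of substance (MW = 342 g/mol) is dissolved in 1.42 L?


C = (mass / MW) / volume
C = (46.3 / 342) / 1.42
C = 0.0953 M

0.0953 M


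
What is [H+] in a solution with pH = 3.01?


[H+] = 10^(-pH)
[H+] = 10^(-3.01)
[H+] = 9.772e-04 M

9.772e-04 M


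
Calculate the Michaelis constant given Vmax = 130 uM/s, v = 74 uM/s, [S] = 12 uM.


Km = [S] * (Vmax - v) / v
Km = 12 * (130 - 74) / 74
Km = 9.0811 uM

9.0811 uM


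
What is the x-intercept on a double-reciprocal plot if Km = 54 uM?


x-intercept = -1/Km
= -1/54
= -0.0185 1/uM

-0.0185 1/uM


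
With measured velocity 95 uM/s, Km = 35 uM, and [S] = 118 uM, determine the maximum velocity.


Vmax = v * (Km + [S]) / [S]
Vmax = 95 * (35 + 118) / 118
Vmax = 123.178 uM/s

123.178 uM/s


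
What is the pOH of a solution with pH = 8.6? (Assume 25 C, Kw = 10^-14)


pOH = 14 - pH
pOH = 14 - 8.6
pOH = 5.4

5.4


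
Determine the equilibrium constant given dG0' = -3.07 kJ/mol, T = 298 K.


Keq = exp(-dG0 * 1000 / (R * T))
Keq = exp(-(-3.07) * 1000 / (8.314 * 298))
Keq = 3.4526

3.4526


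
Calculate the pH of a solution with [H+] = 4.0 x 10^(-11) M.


pH = -log10([H+])
pH = -log10(4.0 x 10^(-11))
pH = 10.3979

10.3979


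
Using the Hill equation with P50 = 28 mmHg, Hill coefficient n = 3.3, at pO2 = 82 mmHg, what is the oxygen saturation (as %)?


Y = pO2^n / (P50^n + pO2^n)
Y = 82^3.3 / (28^3.3 + 82^3.3)
Y = 97.2%

97.2%


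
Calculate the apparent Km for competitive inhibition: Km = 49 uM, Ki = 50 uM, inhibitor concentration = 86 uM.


Km_app = Km * (1 + [I]/Ki)
Km_app = 49 * (1 + 86/50)
Km_app = 133.28 uM

133.28 uM


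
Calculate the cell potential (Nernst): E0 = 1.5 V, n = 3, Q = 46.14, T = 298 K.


E = E0 - (RT/nF) * ln(Q)
E = 1.5 - (8.314 * 298 / (3 * 96485)) * ln(46.14)
E = 1.4672 V

1.4672 V


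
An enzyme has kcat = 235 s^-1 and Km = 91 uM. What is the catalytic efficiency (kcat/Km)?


Catalytic efficiency = kcat / Km
= 235 / 91
= 2.5824 uM^-1*s^-1

2.5824 uM^-1*s^-1


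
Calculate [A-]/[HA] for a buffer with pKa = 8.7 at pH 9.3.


[A-]/[HA] = 10^(pH - pKa)
= 10^(9.3 - 8.7)
= 3.9811

3.9811


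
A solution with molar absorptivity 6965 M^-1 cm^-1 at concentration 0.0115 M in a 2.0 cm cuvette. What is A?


A = epsilon * c * l
A = 6965 * 0.0115 * 2.0
A = 160.195

160.195


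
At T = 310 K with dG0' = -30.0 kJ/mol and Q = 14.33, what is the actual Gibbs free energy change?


dG = dG0' + RT * ln(Q) / 1000
dG = -30.0 + 8.314 * 310 * ln(14.33) / 1000
dG = -23.1382 kJ/mol

-23.1382 kJ/mol


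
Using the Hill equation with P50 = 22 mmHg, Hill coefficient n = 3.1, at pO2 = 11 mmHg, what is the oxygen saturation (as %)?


Y = pO2^n / (P50^n + pO2^n)
Y = 11^3.1 / (22^3.1 + 11^3.1)
Y = 10.44%

10.44%


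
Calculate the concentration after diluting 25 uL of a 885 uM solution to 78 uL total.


C2 = C1 * V1 / V2
C2 = 885 * 25 / 78
C2 = 283.6538 uM

283.6538 uM


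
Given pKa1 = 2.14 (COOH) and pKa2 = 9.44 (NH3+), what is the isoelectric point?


pI = (pKa1 + pKa2) / 2
pI = (2.14 + 9.44) / 2
pI = 5.79

5.79


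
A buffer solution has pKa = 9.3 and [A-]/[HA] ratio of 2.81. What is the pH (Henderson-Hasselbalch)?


pH = pKa + log10([A-]/[HA])
pH = 9.3 + log10(2.81)
pH = 9.7487

9.7487


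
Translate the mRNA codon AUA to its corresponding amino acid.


Standard genetic code lookup.
Codon AUA -> Ile

Ile


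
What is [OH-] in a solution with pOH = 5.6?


[OH-] = 10^(-pOH)
[OH-] = 10^(-5.6)
[OH-] = 2.512e-06 M

2.512e-06 M


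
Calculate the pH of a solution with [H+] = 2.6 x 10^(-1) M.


pH = -log10([H+])
pH = -log10(2.6 x 10^(-1))
pH = 0.585

0.585


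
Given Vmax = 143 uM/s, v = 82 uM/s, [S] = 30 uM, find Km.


Km = [S] * (Vmax - v) / v
Km = 30 * (143 - 82) / 82
Km = 22.3171 uM

22.3171 uM


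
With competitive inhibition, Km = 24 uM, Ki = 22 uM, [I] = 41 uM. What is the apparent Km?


Km_app = Km * (1 + [I]/Ki)
Km_app = 24 * (1 + 41/22)
Km_app = 68.7273 uM

68.7273 uM


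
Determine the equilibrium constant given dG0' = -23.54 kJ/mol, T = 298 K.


Keq = exp(-dG0 * 1000 / (R * T))
Keq = exp(-(-23.54) * 1000 / (8.314 * 298))
Keq = 13376.2698

13376.2698


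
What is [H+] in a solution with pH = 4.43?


[H+] = 10^(-pH)
[H+] = 10^(-4.43)
[H+] = 3.715e-05 M

3.715e-05 M


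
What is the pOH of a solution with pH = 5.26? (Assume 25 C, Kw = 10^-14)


pOH = 14 - pH
pOH = 14 - 5.26
pOH = 8.74

8.74


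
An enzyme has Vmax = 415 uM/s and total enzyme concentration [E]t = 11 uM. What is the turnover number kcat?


kcat = Vmax / [E]t
kcat = 415 / 11
kcat = 37.7273 s^-1

37.7273 s^-1


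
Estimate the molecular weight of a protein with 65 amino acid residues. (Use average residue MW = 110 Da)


MW = n_residues * 110 Da
MW = 65 * 110
MW = 7150 Da

7150 Da


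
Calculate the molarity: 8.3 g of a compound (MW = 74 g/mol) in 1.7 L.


C = (mass / MW) / volume
C = (8.3 / 74) / 1.7
C = 0.066 M

0.066 M


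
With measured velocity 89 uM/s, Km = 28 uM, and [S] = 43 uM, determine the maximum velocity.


Vmax = v * (Km + [S]) / [S]
Vmax = 89 * (28 + 43) / 43
Vmax = 146.9535 uM/s

146.9535 uM/s


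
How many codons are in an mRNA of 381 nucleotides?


codons = nucleotides / 3
codons = 381 / 3 = 127

127


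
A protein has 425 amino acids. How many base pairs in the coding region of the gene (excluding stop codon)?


Each amino acid = 1 codon = 3 bp
bp = 425 * 3 = 1275 bp

1275 bp


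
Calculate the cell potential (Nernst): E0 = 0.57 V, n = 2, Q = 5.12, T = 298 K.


E = E0 - (RT/nF) * ln(Q)
E = 0.57 - (8.314 * 298 / (2 * 96485)) * ln(5.12)
E = 0.549 V

0.549 V


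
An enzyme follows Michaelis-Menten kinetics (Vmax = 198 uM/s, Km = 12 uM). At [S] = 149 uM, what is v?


v = Vmax * [S] / (Km + [S])
v = 198 * 149 / (12 + 149)
v = 183.2422 uM/s

183.2422 uM/s


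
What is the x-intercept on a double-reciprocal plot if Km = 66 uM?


x-intercept = -1/Km
= -1/66
= -0.0152 1/uM

-0.0152 1/uM


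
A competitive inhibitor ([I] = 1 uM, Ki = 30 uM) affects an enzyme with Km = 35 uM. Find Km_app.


Km_app = Km * (1 + [I]/Ki)
Km_app = 35 * (1 + 1/30)
Km_app = 36.1667 uM

36.1667 uM


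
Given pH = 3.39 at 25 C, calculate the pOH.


pOH = 14 - pH
pOH = 14 - 3.39
pOH = 10.61

10.61


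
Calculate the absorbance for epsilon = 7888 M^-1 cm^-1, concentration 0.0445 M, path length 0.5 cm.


A = epsilon * c * l
A = 7888 * 0.0445 * 0.5
A = 175.508

175.508


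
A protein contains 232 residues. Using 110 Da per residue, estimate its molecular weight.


MW = n_residues * 110 Da
MW = 232 * 110
MW = 25520 Da

25520 Da


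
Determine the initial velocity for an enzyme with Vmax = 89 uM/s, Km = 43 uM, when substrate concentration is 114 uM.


v = Vmax * [S] / (Km + [S])
v = 89 * 114 / (43 + 114)
v = 64.6242 uM/s

64.6242 uM/s


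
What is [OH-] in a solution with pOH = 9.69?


[OH-] = 10^(-pOH)
[OH-] = 10^(-9.69)
[OH-] = 2.042e-10 M

2.042e-10 M


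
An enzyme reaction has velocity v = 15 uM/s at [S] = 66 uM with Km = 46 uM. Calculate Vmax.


Vmax = v * (Km + [S]) / [S]
Vmax = 15 * (46 + 66) / 66
Vmax = 25.4545 uM/s

25.4545 uM/s


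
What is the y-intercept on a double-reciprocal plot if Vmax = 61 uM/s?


y-intercept = 1/Vmax
= 1/61
= 0.0164 s/uM

0.0164 s/uM


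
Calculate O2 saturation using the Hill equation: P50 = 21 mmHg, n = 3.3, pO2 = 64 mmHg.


Y = pO2^n / (P50^n + pO2^n)
Y = 64^3.3 / (21^3.3 + 64^3.3)
Y = 97.53%

97.53%


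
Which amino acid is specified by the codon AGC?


Standard genetic code lookup.
Codon AGC -> Ser

Ser


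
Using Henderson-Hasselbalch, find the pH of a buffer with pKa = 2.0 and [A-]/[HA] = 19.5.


pH = pKa + log10([A-]/[HA])
pH = 2.0 + log10(19.5)
pH = 3.29

3.29


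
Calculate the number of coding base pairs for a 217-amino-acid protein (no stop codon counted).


Each amino acid = 1 codon = 3 bp
bp = 217 * 3 = 651 bp

651 bp


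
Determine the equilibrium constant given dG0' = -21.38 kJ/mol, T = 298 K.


Keq = exp(-dG0 * 1000 / (R * T))
Keq = exp(-(-21.38) * 1000 / (8.314 * 298))
Keq = 5593.8117

5593.8117


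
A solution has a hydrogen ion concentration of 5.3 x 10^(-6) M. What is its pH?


pH = -log10([H+])
pH = -log10(5.3 x 10^(-6))
pH = 5.2757

5.2757


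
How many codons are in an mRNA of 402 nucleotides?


codons = nucleotides / 3
codons = 402 / 3 = 134

134


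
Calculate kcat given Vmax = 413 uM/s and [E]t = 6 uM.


kcat = Vmax / [E]t
kcat = 413 / 6
kcat = 68.8333 s^-1

68.8333 s^-1


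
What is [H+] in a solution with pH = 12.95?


[H+] = 10^(-pH)
[H+] = 10^(-12.95)
[H+] = 1.122e-13 M

1.122e-13 M


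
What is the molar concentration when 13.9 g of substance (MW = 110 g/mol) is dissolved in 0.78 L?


C = (mass / MW) / volume
C = (13.9 / 110) / 0.78
C = 0.162 M

0.162 M


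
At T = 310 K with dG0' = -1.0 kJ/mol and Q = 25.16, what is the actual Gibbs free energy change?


dG = dG0' + RT * ln(Q) / 1000
dG = -1.0 + 8.314 * 310 * ln(25.16) / 1000
dG = 7.3126 kJ/mol

7.3126 kJ/mol


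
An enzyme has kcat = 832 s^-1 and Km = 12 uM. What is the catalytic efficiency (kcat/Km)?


Catalytic efficiency = kcat / Km
= 832 / 12
= 69.3333 uM^-1*s^-1

69.3333 uM^-1*s^-1


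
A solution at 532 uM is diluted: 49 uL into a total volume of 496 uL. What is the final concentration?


C2 = C1 * V1 / V2
C2 = 532 * 49 / 496
C2 = 52.5565 uM

52.5565 uM


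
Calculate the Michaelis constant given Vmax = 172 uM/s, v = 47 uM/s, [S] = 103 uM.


Km = [S] * (Vmax - v) / v
Km = 103 * (172 - 47) / 47
Km = 273.9362 uM

273.9362 uM


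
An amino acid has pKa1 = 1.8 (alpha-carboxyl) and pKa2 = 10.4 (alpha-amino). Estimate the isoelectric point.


pI = (pKa1 + pKa2) / 2
pI = (1.8 + 10.4) / 2
pI = 6.1

6.1


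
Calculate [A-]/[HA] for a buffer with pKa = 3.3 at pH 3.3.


[A-]/[HA] = 10^(pH - pKa)
= 10^(3.3 - 3.3)
= 1.0

1.0


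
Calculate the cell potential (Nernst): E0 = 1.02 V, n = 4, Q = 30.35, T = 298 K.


E = E0 - (RT/nF) * ln(Q)
E = 1.02 - (8.314 * 298 / (4 * 96485)) * ln(30.35)
E = 0.9981 V

0.9981 V


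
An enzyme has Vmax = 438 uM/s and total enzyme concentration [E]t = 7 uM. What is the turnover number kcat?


kcat = Vmax / [E]t
kcat = 438 / 7
kcat = 62.5714 s^-1

62.5714 s^-1


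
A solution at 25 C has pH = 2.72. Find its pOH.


pOH = 14 - pH
pOH = 14 - 2.72
pOH = 11.28

11.28


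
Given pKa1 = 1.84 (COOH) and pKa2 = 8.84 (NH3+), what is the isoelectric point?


pI = (pKa1 + pKa2) / 2
pI = (1.84 + 8.84) / 2
pI = 5.34

5.34


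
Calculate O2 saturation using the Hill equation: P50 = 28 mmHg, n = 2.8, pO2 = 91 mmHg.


Y = pO2^n / (P50^n + pO2^n)
Y = 91^2.8 / (28^2.8 + 91^2.8)
Y = 96.44%

96.44%


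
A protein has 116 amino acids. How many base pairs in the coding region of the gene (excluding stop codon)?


Each amino acid = 1 codon = 3 bp
bp = 116 * 3 = 348 bp

348 bp


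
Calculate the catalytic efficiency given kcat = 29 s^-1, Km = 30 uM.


Catalytic efficiency = kcat / Km
= 29 / 30
= 0.9667 uM^-1*s^-1

0.9667 uM^-1*s^-1


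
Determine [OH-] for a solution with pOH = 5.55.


[OH-] = 10^(-pOH)
[OH-] = 10^(-5.55)
[OH-] = 2.818e-06 M

2.818e-06 M


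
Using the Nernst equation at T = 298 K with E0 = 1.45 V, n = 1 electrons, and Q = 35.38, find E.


E = E0 - (RT/nF) * ln(Q)
E = 1.45 - (8.314 * 298 / (1 * 96485)) * ln(35.38)
E = 1.3584 V

1.3584 V


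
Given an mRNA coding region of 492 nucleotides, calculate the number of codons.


codons = nucleotides / 3
codons = 492 / 3 = 164

164


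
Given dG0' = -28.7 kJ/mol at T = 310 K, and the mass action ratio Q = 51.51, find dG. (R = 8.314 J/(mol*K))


dG = dG0' + RT * ln(Q) / 1000
dG = -28.7 + 8.314 * 310 * ln(51.51) / 1000
dG = -18.5407 kJ/mol

-18.5407 kJ/mol


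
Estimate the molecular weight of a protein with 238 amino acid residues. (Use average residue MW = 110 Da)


MW = n_residues * 110 Da
MW = 238 * 110
MW = 26180 Da

26180 Da


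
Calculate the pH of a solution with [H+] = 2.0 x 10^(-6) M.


pH = -log10([H+])
pH = -log10(2.0 x 10^(-6))
pH = 5.699

5.699


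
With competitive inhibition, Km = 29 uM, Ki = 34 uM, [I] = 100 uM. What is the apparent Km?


Km_app = Km * (1 + [I]/Ki)
Km_app = 29 * (1 + 100/34)
Km_app = 114.2941 uM

114.2941 uM


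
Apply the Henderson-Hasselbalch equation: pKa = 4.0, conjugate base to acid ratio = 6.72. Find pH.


pH = pKa + log10([A-]/[HA])
pH = 4.0 + log10(6.72)
pH = 4.8274

4.8274


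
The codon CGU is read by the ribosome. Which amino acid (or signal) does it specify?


Standard genetic code lookup.
Codon CGU -> Arg

Arg


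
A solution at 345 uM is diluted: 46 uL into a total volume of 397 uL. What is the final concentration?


C2 = C1 * V1 / V2
C2 = 345 * 46 / 397
C2 = 39.9748 uM

39.9748 uM


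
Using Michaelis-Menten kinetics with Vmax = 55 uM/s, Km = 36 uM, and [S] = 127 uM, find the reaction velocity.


v = Vmax * [S] / (Km + [S])
v = 55 * 127 / (36 + 127)
v = 42.8528 uM/s

42.8528 uM/s


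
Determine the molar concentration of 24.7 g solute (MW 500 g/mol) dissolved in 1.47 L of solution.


C = (mass / MW) / volume
C = (24.7 / 500) / 1.47
C = 0.0336 M

0.0336 M


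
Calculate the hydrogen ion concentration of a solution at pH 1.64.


[H+] = 10^(-pH)
[H+] = 10^(-1.64)
[H+] = 0.0229 M

0.0229 M


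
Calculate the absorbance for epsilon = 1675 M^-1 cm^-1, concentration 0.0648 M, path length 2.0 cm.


A = epsilon * c * l
A = 1675 * 0.0648 * 2.0
A = 217.08

217.08


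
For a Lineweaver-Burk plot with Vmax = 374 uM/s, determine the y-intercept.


y-intercept = 1/Vmax
= 1/374
= 0.0027 s/uM

0.0027 s/uM


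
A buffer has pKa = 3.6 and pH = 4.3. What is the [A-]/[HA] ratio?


[A-]/[HA] = 10^(pH - pKa)
= 10^(4.3 - 3.6)
= 5.0119

5.0119


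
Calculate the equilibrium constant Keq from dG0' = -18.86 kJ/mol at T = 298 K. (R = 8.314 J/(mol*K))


Keq = exp(-dG0 * 1000 / (R * T))
Keq = exp(-(-18.86) * 1000 / (8.314 * 298))
Keq = 2022.9081

2022.9081


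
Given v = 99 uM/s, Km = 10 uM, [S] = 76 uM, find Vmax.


Vmax = v * (Km + [S]) / [S]
Vmax = 99 * (10 + 76) / 76
Vmax = 112.0263 uM/s

112.0263 uM/s


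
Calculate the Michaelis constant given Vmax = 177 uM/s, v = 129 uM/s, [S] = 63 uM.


Km = [S] * (Vmax - v) / v
Km = 63 * (177 - 129) / 129
Km = 23.4419 uM

23.4419 uM


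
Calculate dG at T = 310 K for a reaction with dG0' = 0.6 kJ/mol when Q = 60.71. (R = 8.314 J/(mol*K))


dG = dG0' + RT * ln(Q) / 1000
dG = 0.6 + 8.314 * 310 * ln(60.71) / 1000
dG = 11.1828 kJ/mol

11.1828 kJ/mol


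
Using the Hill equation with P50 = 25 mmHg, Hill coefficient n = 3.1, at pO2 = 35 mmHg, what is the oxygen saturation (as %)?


Y = pO2^n / (P50^n + pO2^n)
Y = 35^3.1 / (25^3.1 + 35^3.1)
Y = 73.94%

73.94%


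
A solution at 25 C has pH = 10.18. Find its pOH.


pOH = 14 - pH
pOH = 14 - 10.18
pOH = 3.82

3.82


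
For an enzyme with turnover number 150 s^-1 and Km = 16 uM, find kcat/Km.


Catalytic efficiency = kcat / Km
= 150 / 16
= 9.375 uM^-1*s^-1

9.375 uM^-1*s^-1


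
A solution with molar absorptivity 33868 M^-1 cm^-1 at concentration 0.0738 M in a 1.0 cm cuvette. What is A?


A = epsilon * c * l
A = 33868 * 0.0738 * 1.0
A = 2499.4584

2499.4584


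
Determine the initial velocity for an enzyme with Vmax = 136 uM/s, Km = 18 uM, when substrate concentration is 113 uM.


v = Vmax * [S] / (Km + [S])
v = 136 * 113 / (18 + 113)
v = 117.313 uM/s

117.313 uM/s


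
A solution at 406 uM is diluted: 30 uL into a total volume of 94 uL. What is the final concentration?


C2 = C1 * V1 / V2
C2 = 406 * 30 / 94
C2 = 129.5745 uM

129.5745 uM


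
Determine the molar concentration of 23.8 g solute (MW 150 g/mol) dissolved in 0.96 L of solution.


C = (mass / MW) / volume
C = (23.8 / 150) / 0.96
C = 0.1653 M

0.1653 M


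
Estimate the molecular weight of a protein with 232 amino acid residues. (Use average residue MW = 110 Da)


MW = n_residues * 110 Da
MW = 232 * 110
MW = 25520 Da

25520 Da


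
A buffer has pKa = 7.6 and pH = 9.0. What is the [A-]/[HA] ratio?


[A-]/[HA] = 10^(pH - pKa)
= 10^(9.0 - 7.6)
= 25.1189

25.1189


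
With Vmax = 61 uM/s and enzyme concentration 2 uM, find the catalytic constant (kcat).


kcat = Vmax / [E]t
kcat = 61 / 2
kcat = 30.5 s^-1

30.5 s^-1


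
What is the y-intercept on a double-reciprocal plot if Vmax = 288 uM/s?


y-intercept = 1/Vmax
= 1/288
= 0.0035 s/uM

0.0035 s/uM


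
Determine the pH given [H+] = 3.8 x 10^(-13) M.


pH = -log10([H+])
pH = -log10(3.8 x 10^(-13))
pH = 12.4202

12.4202


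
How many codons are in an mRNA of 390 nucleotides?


codons = nucleotides / 3
codons = 390 / 3 = 130

130


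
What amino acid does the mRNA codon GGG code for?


Standard genetic code lookup.
Codon GGG -> Gly

Gly


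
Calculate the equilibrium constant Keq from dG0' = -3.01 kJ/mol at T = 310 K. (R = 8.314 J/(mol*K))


Keq = exp(-dG0 * 1000 / (R * T))
Keq = exp(-(-3.01) * 1000 / (8.314 * 310))
Keq = 3.2151

3.2151


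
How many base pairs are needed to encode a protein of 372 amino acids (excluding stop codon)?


Each amino acid = 1 codon = 3 bp
bp = 372 * 3 = 1116 bp

1116 bp


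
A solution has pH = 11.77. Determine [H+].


[H+] = 10^(-pH)
[H+] = 10^(-11.77)
[H+] = 1.698e-12 M

1.698e-12 M


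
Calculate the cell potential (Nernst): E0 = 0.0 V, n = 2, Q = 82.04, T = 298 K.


E = E0 - (RT/nF) * ln(Q)
E = 0.0 - (8.314 * 298 / (2 * 96485)) * ln(82.04)
E = -0.0566 V

-0.0566 V


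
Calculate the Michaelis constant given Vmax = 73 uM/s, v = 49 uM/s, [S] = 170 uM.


Km = [S] * (Vmax - v) / v
Km = 170 * (73 - 49) / 49
Km = 83.2653 uM

83.2653 uM


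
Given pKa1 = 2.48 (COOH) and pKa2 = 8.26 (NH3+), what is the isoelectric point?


pI = (pKa1 + pKa2) / 2
pI = (2.48 + 8.26) / 2
pI = 5.37

5.37


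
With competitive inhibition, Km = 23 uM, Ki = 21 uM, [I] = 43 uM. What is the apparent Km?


Km_app = Km * (1 + [I]/Ki)
Km_app = 23 * (1 + 43/21)
Km_app = 70.0952 uM

70.0952 uM


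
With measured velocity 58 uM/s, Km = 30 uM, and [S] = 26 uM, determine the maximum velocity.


Vmax = v * (Km + [S]) / [S]
Vmax = 58 * (30 + 26) / 26
Vmax = 124.9231 uM/s

124.9231 uM/s


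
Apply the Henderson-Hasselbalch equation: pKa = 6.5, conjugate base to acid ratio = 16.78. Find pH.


pH = pKa + log10([A-]/[HA])
pH = 6.5 + log10(16.78)
pH = 7.7248

7.7248


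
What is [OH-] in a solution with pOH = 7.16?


[OH-] = 10^(-pOH)
[OH-] = 10^(-7.16)
[OH-] = 6.918e-08 M

6.918e-08 M


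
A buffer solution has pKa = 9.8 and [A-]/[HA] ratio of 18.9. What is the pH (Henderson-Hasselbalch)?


pH = pKa + log10([A-]/[HA])
pH = 9.8 + log10(18.9)
pH = 11.0765

11.0765


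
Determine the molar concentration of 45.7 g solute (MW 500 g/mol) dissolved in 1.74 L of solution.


C = (mass / MW) / volume
C = (45.7 / 500) / 1.74
C = 0.0525 M

0.0525 M


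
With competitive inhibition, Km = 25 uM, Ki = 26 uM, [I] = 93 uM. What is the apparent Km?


Km_app = Km * (1 + [I]/Ki)
Km_app = 25 * (1 + 93/26)
Km_app = 114.4231 uM

114.4231 uM


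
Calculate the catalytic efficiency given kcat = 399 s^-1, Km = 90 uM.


Catalytic efficiency = kcat / Km
= 399 / 90
= 4.4333 uM^-1*s^-1

4.4333 uM^-1*s^-1


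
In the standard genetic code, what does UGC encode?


Standard genetic code lookup.
Codon UGC -> Cys

Cys


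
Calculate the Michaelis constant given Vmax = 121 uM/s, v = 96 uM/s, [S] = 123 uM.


Km = [S] * (Vmax - v) / v
Km = 123 * (121 - 96) / 96
Km = 32.0312 uM

32.0312 uM


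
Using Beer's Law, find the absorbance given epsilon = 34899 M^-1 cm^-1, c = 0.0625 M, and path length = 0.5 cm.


A = epsilon * c * l
A = 34899 * 0.0625 * 0.5
A = 1090.5938

1090.5938


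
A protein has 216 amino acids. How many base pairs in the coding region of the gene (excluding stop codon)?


Each amino acid = 1 codon = 3 bp
bp = 216 * 3 = 648 bp

648 bp


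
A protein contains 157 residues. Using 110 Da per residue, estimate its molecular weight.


MW = n_residues * 110 Da
MW = 157 * 110
MW = 17270 Da

17270 Da


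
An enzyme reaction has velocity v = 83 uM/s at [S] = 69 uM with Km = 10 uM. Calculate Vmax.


Vmax = v * (Km + [S]) / [S]
Vmax = 83 * (10 + 69) / 69
Vmax = 95.029 uM/s

95.029 uM/s
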